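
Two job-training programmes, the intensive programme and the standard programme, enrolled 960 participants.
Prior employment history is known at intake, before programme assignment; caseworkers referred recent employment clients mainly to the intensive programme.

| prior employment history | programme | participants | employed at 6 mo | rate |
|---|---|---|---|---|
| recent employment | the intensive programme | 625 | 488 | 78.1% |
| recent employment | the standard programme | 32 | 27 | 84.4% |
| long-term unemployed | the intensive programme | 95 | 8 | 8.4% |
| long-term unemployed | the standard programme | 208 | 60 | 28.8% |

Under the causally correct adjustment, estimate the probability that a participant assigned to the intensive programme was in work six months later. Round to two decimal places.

0.56

The prior employment history-specific comparison favours the standard programme throughout, but the pooled figures favour the intensive programme. The question is whether to condition on prior employment history.
Here prior employment history is a common cause — it drives both which programme a case falls under and the outcome. The crude comparison mixes populations; the stratum-specific rates are the causally relevant ones.
Standardising the intensive programme to the population prior employment history mix: 0.684·488/625 + 0.316·8/95 = 0.561.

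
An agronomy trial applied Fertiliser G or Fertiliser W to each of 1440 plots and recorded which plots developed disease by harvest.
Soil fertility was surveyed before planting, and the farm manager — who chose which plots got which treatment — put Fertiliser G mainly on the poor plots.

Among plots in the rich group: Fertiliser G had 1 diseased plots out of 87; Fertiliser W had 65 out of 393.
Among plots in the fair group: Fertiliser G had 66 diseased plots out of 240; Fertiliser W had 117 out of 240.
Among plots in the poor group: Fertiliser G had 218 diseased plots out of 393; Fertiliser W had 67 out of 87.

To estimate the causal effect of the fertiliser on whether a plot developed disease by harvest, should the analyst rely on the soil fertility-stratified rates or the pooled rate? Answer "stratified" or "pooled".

Since soil fertility is a pre-existing factor (not a product of the fertiliser) and it affects the outcome on its own, it is a confounder. The stratified rates, not the pooled rate, identify the causal effect.
Within each level — rich: 1.1% vs 16.5%; fair: 27.5% vs 48.8%; poor: 55.5% vs 77.0% — Fertiliser G is lower every time.

stratified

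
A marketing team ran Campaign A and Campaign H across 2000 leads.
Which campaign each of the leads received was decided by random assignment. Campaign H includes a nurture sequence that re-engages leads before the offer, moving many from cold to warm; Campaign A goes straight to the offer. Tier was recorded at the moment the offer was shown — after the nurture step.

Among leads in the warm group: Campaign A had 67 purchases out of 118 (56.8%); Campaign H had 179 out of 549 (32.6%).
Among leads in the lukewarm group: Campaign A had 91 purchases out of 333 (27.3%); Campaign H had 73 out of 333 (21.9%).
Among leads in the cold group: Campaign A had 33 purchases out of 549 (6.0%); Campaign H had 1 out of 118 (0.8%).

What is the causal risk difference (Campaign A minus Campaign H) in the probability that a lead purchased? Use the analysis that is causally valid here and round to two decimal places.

The engagement tier-specific comparison favours Campaign A throughout, but the pooled figures favour Campaign H. The question is whether to condition on engagement tier.
Engagement tier is recorded after the campaign and is itself shifted by it — it sits on the causal path from campaign to outcome. Conditioning on a mediator would strip out part of the effect we want; the pooled comparison gives the total causal effect.
The causal difference is the pooled difference: 0.191 − 0.253 = -0.062.

-0.06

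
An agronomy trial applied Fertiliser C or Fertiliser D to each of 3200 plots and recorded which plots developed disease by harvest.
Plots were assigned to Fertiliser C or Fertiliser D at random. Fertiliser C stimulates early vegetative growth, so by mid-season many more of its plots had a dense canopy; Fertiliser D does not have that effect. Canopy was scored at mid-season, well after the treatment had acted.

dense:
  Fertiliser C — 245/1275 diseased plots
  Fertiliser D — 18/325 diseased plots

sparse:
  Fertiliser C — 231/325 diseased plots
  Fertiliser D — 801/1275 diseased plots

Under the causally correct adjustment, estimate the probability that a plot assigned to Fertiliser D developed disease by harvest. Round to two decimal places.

Mid-season canopy here is a post-treatment variable shaped by the fertiliser; conditioning on it would introduce bias rather than remove it. The overall comparison is the causal one.
So P(outcome | do(Fertiliser D)) is just the pooled rate for Fertiliser D: 819/1600 = 0.512.

0.51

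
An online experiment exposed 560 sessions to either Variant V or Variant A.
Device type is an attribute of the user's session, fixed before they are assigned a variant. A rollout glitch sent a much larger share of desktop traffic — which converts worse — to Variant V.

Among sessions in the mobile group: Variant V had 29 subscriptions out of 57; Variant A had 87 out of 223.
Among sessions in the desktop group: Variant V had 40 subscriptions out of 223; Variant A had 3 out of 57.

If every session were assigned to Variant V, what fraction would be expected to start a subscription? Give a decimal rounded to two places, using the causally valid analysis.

The stratified and pooled comparisons disagree (Variant V wins within each device type; Variant A wins overall), so the answer turns on the causal role of device type.
The imbalance in device type arose from how sessions were allocated, not from anything the variant did; and device type independently affects the outcome. The pooled gap is confounded — condition on device type.
Standardising Variant V to the population device type mix: 0.500·29/57 + 0.500·40/223 = 0.344.

0.34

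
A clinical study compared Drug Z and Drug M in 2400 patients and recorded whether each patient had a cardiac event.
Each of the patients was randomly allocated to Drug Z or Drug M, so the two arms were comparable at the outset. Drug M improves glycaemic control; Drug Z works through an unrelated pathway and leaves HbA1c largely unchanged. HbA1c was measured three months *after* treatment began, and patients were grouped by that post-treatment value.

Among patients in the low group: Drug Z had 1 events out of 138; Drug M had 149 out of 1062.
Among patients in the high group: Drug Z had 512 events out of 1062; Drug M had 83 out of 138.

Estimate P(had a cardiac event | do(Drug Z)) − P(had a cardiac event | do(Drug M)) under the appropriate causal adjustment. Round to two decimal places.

+0.23

The distribution of HbA1c is itself part of what the drug does — it is an intermediate outcome. Holding it fixed would remove that part of the effect; the total effect is the pooled difference.
The causal difference is the pooled difference: 0.427 − 0.193 = +0.234.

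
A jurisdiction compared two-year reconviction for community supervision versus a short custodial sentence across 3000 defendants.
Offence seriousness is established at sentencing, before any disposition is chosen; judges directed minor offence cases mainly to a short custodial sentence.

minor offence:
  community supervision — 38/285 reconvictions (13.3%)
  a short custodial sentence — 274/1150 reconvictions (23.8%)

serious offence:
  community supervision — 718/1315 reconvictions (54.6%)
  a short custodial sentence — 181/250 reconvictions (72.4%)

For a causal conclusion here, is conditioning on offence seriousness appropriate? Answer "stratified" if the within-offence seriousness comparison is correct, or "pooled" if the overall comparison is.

stratified

Here offence seriousness is a common cause — it drives both which disposition a case falls under and the outcome. The crude comparison mixes populations; the stratum-specific rates are the causally relevant ones.
Within each level — minor offence: 13.3% vs 23.8%; serious offence: 54.6% vs 72.4% — community supervision is lower every time.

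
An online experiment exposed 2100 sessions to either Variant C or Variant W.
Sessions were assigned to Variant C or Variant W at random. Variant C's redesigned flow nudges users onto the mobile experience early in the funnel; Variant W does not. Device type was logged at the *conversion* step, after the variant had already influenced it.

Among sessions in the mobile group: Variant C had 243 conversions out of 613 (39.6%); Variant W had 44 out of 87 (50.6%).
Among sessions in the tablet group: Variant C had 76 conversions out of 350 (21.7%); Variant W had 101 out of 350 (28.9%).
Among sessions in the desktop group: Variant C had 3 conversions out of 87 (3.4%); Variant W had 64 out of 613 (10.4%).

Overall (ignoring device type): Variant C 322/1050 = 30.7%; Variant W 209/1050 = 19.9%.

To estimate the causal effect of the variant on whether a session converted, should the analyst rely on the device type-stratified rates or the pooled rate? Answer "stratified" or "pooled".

pooled

The stratified and pooled comparisons disagree (Variant W wins within each device type; Variant C wins overall), so the answer turns on the causal role of device type.
Device type is downstream of the variant. One should not condition on a consequence of treatment, so the overall rates are the right comparison.
Pooled: Variant C 30.7% vs Variant W 19.9%; Variant C is higher overall.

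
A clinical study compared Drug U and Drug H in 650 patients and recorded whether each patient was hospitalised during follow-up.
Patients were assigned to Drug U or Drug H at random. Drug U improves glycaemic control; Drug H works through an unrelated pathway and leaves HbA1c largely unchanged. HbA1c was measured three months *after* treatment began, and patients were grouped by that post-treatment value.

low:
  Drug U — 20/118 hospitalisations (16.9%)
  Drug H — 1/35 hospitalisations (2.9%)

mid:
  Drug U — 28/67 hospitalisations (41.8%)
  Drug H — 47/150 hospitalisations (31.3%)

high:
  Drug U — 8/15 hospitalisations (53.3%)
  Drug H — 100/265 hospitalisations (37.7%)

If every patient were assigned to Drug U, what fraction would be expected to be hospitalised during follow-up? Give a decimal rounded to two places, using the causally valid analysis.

HbA1c is downstream of the drug. One should not condition on a consequence of treatment, so the overall rates are the right comparison.
So P(outcome | do(Drug U)) is just the pooled rate for Drug U: 56/200 = 0.280.

0.28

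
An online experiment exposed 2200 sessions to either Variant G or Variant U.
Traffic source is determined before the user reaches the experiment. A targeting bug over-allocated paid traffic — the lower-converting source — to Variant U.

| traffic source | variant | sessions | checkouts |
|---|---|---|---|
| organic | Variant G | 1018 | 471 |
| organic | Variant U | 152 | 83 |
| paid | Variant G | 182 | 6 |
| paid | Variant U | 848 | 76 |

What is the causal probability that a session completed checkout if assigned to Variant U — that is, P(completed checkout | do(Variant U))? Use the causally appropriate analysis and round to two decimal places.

Within every traffic source level Variant U has the higher rate, yet pooled Variant G does — Simpson's reversal.
Since traffic source is a pre-existing factor (not a product of the variant) and it affects the outcome on its own, it is a confounder. The stratified rates, not the pooled rate, identify the causal effect.
Standardising Variant U to the population traffic source mix: 0.532·83/152 + 0.468·76/848 = 0.332.

0.33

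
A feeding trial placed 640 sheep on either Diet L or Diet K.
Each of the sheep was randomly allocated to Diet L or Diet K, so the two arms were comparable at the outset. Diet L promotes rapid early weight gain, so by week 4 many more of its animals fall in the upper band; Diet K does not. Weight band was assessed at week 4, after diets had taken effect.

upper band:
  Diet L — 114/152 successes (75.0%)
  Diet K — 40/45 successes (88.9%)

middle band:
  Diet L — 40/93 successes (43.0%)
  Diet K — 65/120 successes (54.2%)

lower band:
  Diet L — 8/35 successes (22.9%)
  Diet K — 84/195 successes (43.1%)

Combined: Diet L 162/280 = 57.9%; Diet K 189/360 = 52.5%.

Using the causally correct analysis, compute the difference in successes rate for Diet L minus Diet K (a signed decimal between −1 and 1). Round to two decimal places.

The stratified and pooled comparisons disagree (Diet K wins within each week-4 weight band; Diet L wins overall), so the answer turns on the causal role of week-4 weight band.
Because the diet influences week-4 weight band, week-4 weight band is a post-treatment mediator, not a confounder. Stratifying on it would bias the estimate; the causal effect is the crude pooled difference.
The causal difference is the pooled difference: 0.579 − 0.525 = +0.054.

+0.05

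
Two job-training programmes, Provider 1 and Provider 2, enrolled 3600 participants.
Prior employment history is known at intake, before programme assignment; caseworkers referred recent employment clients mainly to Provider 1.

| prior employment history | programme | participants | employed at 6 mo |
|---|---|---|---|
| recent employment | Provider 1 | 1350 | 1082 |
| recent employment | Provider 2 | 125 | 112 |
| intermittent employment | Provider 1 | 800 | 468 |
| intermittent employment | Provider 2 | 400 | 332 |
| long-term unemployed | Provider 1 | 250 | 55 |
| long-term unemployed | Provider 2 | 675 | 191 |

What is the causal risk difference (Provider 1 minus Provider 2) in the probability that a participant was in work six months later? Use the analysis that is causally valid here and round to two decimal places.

Nothing the programme does changes prior employment history; the imbalance is an allocation artefact. With prior employment history also predicting the outcome, the pooled figure is confounded, and the within-stratum comparison is the causal one.
Adjusting over the population distribution of prior employment history: 0.410·(0.801−0.896) + 0.333·(0.585−0.830) + 0.257·(0.220−0.283) = -0.137.

-0.14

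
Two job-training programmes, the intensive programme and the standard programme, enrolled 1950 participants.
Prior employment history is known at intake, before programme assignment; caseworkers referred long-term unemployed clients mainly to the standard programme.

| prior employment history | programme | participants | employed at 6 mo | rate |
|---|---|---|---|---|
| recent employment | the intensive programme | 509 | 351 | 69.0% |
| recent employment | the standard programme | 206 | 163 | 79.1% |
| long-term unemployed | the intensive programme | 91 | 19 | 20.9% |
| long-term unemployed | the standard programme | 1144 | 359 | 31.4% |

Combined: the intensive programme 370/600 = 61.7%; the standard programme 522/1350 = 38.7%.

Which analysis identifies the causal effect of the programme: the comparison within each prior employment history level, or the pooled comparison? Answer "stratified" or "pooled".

Prior employment history is set before the programme has any effect — it is not caused by the programme — and it independently drives the outcome. That makes it a confounder, so the causal comparison is within prior employment history levels.
Within each level — recent employment: 69.0% vs 79.1%; long-term unemployed: 20.9% vs 31.4% — the standard programme is higher every time.

stratified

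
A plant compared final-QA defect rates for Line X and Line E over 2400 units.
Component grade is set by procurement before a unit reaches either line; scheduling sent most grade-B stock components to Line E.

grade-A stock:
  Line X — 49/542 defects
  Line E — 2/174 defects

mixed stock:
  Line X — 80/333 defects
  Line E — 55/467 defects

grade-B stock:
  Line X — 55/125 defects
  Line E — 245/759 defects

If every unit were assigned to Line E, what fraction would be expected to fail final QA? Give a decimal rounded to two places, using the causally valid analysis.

The component grade-specific comparison favours Line E throughout, but the pooled figures favour Line X. The question is whether to condition on component grade.
Nothing the line does changes component grade; the imbalance is an allocation artefact. With component grade also predicting the outcome, the pooled figure is confounded, and the within-stratum comparison is the causal one.
Standardising Line E to the population component grade mix: 0.298·2/174 + 0.333·55/467 + 0.368·245/759 = 0.162.

0.16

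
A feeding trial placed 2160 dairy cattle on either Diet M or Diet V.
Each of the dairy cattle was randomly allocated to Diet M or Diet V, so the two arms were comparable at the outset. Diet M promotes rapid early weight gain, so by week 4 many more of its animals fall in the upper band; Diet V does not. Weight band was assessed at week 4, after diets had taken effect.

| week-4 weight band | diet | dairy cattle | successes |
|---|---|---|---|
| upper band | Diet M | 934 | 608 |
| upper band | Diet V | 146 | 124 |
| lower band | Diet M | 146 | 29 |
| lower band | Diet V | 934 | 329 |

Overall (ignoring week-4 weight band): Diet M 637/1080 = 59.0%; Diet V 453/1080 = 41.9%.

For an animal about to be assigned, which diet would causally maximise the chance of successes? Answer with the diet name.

Diet M

Diet V is higher inside every week-4 weight band stratum but Diet M is higher in aggregate. Whether to stratify depends on how week-4 weight band relates to the diet.
Week-4 weight band is recorded after the diet and is itself shifted by it — it sits on the causal path from diet to outcome. Conditioning on a mediator would strip out part of the effect we want; the pooled comparison gives the total causal effect.
Pooled: Diet M 59.0% vs Diet V 41.9%; Diet M is higher overall.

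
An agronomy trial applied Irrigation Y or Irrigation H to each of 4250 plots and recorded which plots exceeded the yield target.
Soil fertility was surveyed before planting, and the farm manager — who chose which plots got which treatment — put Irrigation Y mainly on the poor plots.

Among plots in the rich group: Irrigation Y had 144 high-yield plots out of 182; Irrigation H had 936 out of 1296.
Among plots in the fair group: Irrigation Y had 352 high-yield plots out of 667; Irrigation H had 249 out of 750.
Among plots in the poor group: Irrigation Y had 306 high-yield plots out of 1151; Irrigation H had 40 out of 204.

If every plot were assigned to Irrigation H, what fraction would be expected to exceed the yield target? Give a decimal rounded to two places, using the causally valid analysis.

The stratified and pooled comparisons disagree (Irrigation Y wins within each soil fertility; Irrigation H wins overall), so the answer turns on the causal role of soil fertility.
Soil fertility satisfies the back-door criterion: it is not a descendant of the irrigation, and it blocks the spurious path from irrigation to outcome. Adjusting for it (i.e., using the within-soil fertility rates) gives the causal effect.
Standardising Irrigation H to the population soil fertility mix: 0.348·936/1296 + 0.333·249/750 + 0.319·40/204 = 0.424.

0.42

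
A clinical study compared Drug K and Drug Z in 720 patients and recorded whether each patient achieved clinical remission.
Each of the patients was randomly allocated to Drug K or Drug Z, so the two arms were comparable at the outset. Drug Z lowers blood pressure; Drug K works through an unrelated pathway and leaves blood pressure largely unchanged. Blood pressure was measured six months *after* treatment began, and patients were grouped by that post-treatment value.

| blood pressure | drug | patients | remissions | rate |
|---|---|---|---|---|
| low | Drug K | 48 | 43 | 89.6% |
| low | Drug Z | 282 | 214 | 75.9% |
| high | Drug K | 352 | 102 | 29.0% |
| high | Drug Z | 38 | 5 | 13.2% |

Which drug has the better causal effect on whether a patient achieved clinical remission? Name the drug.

Drug Z

The stratified and pooled comparisons disagree (Drug K wins within each blood pressure; Drug Z wins overall), so the answer turns on the causal role of blood pressure.
Blood pressure is downstream of the drug. One should not condition on a consequence of treatment, so the overall rates are the right comparison.
Pooled: Drug K 36.2% vs Drug Z 68.4%; Drug Z is higher overall.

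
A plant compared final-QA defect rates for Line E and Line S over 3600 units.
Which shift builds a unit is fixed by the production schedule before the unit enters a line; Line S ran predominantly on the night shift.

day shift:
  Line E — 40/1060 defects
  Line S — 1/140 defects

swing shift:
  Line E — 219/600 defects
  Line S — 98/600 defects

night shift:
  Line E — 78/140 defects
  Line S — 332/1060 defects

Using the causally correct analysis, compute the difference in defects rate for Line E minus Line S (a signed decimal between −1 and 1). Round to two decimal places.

The imbalance in shift arose from how units were allocated, not from anything the line did; and shift independently affects the outcome. The pooled gap is confounded — condition on shift.
Adjusting over the population distribution of shift: 0.333·(0.038−0.007) + 0.333·(0.365−0.163) + 0.333·(0.557−0.313) = +0.159.

+0.16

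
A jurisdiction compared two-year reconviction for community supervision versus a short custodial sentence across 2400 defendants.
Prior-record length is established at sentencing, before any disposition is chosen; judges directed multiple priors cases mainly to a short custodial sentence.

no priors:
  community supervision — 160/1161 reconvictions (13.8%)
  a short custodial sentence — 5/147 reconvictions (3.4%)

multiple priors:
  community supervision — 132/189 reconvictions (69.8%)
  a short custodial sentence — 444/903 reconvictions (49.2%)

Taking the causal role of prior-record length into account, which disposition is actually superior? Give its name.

a short custodial sentence

Since prior-record length is a pre-existing factor (not a product of the disposition) and it affects the outcome on its own, it is a confounder. The stratified rates, not the pooled rate, identify the causal effect.
Within each level — no priors: 13.8% vs 3.4%; multiple priors: 69.8% vs 49.2% — a short custodial sentence is lower every time.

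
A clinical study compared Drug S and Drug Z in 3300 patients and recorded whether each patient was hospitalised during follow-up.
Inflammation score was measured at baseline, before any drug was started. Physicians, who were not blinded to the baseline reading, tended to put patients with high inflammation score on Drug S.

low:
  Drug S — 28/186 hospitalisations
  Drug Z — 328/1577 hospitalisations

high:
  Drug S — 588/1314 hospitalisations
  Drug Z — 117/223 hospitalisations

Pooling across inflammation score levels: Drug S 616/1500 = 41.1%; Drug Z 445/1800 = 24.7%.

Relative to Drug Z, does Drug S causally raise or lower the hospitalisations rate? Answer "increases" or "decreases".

decreases

The imbalance in inflammation score arose from how patients were allocated, not from anything the drug did; and inflammation score independently affects the outcome. The pooled gap is confounded — condition on inflammation score.
Within each level — low: 15.1% vs 20.8%; high: 44.7% vs 52.5% — Drug S is lower every time.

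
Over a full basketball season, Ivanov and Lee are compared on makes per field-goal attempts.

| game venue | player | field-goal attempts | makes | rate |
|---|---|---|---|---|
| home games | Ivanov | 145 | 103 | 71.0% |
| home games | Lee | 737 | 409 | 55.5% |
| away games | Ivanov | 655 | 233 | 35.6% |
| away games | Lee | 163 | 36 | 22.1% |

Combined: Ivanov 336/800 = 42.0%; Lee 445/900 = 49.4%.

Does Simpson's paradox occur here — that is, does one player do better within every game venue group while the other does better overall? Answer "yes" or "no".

yes

Within each game venue level (home games 71.0% vs 55.5%; away games 35.6% vs 22.1%), Ivanov has the higher rate every time. Pooled: 42.0% vs 49.4% — Lee has the higher rate overall. The two comparisons disagree.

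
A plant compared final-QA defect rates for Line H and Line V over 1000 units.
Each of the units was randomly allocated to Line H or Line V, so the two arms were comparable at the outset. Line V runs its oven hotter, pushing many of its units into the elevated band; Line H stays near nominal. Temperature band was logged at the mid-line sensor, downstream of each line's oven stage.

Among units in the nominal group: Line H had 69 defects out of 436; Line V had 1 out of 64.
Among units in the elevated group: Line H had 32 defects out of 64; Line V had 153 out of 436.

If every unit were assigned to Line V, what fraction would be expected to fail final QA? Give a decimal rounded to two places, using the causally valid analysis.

0.31

In-process temperature band lies on the pathway line → in-process temperature band → outcome, so adjusting for it blocks the indirect effect. For the total causal effect of line, use the unadjusted pooled rates.
So P(outcome | do(Line V)) is just the pooled rate for Line V: 154/500 = 0.308.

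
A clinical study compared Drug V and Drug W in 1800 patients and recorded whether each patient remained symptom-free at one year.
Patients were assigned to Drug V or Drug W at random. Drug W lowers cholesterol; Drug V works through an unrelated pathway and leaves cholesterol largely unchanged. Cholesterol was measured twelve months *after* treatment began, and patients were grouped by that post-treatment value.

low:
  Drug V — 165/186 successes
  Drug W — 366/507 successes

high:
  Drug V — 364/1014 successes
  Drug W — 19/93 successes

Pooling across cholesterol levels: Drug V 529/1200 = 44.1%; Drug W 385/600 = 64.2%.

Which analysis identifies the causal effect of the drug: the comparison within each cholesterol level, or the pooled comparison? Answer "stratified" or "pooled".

pooled

The cholesterol-specific comparison favours Drug V throughout, but the pooled figures favour Drug W. The question is whether to condition on cholesterol.
Because the drug influences cholesterol, cholesterol is a post-treatment mediator, not a confounder. Stratifying on it would bias the estimate; the causal effect is the crude pooled difference.
Pooled: Drug V 44.1% vs Drug W 64.2%; Drug W is higher overall.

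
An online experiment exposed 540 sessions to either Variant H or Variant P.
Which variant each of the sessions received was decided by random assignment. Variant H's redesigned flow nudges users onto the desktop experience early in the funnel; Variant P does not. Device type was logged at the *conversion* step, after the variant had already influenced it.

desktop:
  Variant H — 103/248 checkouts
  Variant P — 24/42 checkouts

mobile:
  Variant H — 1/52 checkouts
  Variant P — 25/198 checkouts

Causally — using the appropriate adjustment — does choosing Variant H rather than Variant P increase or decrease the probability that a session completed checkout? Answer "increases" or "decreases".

increases

Variant P is higher inside every device type stratum but Variant H is higher in aggregate. Whether to stratify depends on how device type relates to the variant.
Device type lies on the pathway variant → device type → outcome, so adjusting for it blocks the indirect effect. For the total causal effect of variant, use the unadjusted pooled rates.
Pooled: Variant H 34.7% vs Variant P 20.4%; Variant H is higher overall.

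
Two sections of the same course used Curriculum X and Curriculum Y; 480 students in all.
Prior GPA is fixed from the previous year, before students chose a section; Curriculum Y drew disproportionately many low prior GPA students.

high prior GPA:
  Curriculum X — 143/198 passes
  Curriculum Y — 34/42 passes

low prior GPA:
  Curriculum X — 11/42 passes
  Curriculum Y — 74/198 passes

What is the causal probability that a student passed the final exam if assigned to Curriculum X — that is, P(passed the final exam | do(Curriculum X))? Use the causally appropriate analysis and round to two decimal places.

Prior GPA band satisfies the back-door criterion: it is not a descendant of the teaching method, and it blocks the spurious path from teaching method to outcome. Adjusting for it (i.e., using the within-prior GPA band rates) gives the causal effect.
Standardising Curriculum X to the population prior GPA band mix: 0.500·143/198 + 0.500·11/42 = 0.492.

0.49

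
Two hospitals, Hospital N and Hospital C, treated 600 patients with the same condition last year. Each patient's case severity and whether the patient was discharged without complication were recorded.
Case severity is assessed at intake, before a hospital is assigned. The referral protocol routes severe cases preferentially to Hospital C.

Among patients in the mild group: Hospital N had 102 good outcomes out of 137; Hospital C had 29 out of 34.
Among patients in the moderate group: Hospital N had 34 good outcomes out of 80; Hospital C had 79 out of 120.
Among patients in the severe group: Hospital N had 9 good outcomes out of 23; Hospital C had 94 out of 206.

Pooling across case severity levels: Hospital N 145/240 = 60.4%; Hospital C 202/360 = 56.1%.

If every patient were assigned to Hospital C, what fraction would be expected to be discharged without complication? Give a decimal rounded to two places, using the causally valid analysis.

0.64

Hospital C is higher inside every case severity stratum but Hospital N is higher in aggregate. Whether to stratify depends on how case severity relates to the hospital.
The imbalance in case severity arose from how patients were allocated, not from anything the hospital did; and case severity independently affects the outcome. The pooled gap is confounded — condition on case severity.
Standardising Hospital C to the population case severity mix: 0.285·29/34 + 0.333·79/120 + 0.382·94/206 = 0.637.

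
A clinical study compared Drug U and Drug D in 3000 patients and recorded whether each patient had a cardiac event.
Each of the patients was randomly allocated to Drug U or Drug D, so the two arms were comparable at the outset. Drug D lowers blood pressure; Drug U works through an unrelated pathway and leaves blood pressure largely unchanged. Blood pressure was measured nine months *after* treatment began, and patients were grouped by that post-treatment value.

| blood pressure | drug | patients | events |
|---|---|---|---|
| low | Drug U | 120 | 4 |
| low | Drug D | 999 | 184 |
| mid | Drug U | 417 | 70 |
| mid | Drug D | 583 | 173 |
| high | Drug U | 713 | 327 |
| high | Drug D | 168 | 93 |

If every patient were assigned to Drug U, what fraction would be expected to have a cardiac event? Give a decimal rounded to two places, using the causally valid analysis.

The blood pressure-specific comparison favours Drug U throughout, but the pooled figures favour Drug D. The question is whether to condition on blood pressure.
Because the drug influences blood pressure, blood pressure is a post-treatment mediator, not a confounder. Stratifying on it would bias the estimate; the causal effect is the crude pooled difference.
So P(outcome | do(Drug U)) is just the pooled rate for Drug U: 401/1250 = 0.321.

0.32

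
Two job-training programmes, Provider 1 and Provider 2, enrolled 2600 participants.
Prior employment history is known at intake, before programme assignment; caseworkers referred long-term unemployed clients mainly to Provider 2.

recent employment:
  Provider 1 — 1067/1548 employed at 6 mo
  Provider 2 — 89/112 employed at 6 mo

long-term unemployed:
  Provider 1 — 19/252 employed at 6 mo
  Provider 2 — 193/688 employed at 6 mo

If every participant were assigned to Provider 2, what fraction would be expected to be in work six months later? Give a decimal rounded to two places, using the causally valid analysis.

The imbalance in prior employment history arose from how participants were allocated, not from anything the programme did; and prior employment history independently affects the outcome. The pooled gap is confounded — condition on prior employment history.
Standardising Provider 2 to the population prior employment history mix: 0.638·89/112 + 0.362·193/688 = 0.609.

0.61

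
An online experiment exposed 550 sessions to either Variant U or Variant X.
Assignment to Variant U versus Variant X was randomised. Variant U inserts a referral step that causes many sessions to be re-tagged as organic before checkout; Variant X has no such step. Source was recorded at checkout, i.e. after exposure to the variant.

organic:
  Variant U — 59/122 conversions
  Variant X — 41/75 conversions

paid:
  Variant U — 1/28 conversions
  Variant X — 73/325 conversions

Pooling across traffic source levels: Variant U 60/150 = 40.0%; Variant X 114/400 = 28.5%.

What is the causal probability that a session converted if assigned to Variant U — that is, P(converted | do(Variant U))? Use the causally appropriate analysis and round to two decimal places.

Traffic source is downstream of the variant. One should not condition on a consequence of treatment, so the overall rates are the right comparison.
So P(outcome | do(Variant U)) is just the pooled rate for Variant U: 60/150 = 0.400.

0.40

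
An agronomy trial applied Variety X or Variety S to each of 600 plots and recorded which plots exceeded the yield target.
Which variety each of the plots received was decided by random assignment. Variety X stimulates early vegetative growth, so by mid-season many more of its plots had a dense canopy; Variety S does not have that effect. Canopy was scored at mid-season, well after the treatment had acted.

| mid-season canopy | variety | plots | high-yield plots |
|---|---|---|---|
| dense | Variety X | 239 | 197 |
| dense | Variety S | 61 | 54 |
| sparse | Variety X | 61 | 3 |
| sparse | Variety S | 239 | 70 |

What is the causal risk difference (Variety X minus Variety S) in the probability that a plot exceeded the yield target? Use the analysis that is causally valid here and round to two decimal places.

Mid-season canopy is recorded after the variety and is itself shifted by it — it sits on the causal path from variety to outcome. Conditioning on a mediator would strip out part of the effect we want; the pooled comparison gives the total causal effect.
The causal difference is the pooled difference: 0.667 − 0.413 = +0.253.

+0.25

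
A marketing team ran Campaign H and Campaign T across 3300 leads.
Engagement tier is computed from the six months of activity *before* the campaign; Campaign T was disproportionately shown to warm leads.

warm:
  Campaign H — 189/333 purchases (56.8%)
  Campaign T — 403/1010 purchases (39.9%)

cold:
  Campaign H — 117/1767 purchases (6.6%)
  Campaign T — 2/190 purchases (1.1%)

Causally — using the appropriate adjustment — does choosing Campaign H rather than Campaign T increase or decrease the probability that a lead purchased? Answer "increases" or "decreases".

Since engagement tier is a pre-existing factor (not a product of the campaign) and it affects the outcome on its own, it is a confounder. The stratified rates, not the pooled rate, identify the causal effect.
Within each level — warm: 56.8% vs 39.9%; cold: 6.6% vs 1.1% — Campaign H is higher every time.

increases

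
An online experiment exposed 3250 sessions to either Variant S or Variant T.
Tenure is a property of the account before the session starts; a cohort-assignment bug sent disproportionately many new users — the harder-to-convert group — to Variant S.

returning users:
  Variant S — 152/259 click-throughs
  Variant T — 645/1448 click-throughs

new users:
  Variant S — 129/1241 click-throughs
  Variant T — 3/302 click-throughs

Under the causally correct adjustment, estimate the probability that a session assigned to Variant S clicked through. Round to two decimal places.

User tenure differs across variants for reasons unrelated to any effect of the variant itself, and it separately predicts the outcome — a classic confounder. We must compare within user tenure levels.
Standardising Variant S to the population user tenure mix: 0.525·152/259 + 0.475·129/1241 = 0.358.

0.36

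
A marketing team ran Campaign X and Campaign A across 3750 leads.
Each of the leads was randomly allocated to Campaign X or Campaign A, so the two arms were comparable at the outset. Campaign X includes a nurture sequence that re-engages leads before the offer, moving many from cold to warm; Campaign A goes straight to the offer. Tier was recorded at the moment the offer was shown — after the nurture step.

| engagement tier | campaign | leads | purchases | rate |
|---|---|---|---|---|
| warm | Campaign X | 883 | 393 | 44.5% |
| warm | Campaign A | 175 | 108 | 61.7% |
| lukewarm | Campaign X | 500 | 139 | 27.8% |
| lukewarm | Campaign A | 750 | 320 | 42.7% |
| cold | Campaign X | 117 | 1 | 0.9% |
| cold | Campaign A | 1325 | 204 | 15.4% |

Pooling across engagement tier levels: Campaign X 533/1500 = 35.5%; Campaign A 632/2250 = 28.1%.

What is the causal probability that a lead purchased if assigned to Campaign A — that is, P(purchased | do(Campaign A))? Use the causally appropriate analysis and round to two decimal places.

0.28

Engagement tier is downstream of the campaign. One should not condition on a consequence of treatment, so the overall rates are the right comparison.
So P(outcome | do(Campaign A)) is just the pooled rate for Campaign A: 632/2250 = 0.281.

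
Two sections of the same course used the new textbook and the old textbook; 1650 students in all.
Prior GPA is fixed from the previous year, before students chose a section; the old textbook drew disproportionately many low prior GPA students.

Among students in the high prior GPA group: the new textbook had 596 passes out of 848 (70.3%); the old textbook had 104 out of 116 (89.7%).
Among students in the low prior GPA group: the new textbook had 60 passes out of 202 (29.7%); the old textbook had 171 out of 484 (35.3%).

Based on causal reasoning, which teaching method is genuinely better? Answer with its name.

The prior GPA band-specific comparison favours the old textbook throughout, but the pooled figures favour the new textbook. The question is whether to condition on prior GPA band.
The imbalance in prior GPA band arose from how students were allocated, not from anything the teaching method did; and prior GPA band independently affects the outcome. The pooled gap is confounded — condition on prior GPA band.
Within each level — high prior GPA: 70.3% vs 89.7%; low prior GPA: 29.7% vs 35.3% — the old textbook is higher every time.

the old textbook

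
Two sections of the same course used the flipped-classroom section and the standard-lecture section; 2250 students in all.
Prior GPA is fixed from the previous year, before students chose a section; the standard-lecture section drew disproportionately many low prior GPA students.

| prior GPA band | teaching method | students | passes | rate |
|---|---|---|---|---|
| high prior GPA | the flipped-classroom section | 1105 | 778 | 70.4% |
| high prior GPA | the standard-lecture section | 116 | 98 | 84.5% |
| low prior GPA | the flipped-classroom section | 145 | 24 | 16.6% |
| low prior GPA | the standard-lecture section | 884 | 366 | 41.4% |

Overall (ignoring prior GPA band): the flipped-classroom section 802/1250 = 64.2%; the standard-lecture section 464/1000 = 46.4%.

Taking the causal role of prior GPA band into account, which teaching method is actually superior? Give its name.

The prior GPA band-specific comparison favours the standard-lecture section throughout, but the pooled figures favour the flipped-classroom section. The question is whether to condition on prior GPA band.
The imbalance in prior GPA band arose from how students were allocated, not from anything the teaching method did; and prior GPA band independently affects the outcome. The pooled gap is confounded — condition on prior GPA band.
Within each level — high prior GPA: 70.4% vs 84.5%; low prior GPA: 16.6% vs 41.4% — the standard-lecture section is higher every time.

the standard-lecture section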